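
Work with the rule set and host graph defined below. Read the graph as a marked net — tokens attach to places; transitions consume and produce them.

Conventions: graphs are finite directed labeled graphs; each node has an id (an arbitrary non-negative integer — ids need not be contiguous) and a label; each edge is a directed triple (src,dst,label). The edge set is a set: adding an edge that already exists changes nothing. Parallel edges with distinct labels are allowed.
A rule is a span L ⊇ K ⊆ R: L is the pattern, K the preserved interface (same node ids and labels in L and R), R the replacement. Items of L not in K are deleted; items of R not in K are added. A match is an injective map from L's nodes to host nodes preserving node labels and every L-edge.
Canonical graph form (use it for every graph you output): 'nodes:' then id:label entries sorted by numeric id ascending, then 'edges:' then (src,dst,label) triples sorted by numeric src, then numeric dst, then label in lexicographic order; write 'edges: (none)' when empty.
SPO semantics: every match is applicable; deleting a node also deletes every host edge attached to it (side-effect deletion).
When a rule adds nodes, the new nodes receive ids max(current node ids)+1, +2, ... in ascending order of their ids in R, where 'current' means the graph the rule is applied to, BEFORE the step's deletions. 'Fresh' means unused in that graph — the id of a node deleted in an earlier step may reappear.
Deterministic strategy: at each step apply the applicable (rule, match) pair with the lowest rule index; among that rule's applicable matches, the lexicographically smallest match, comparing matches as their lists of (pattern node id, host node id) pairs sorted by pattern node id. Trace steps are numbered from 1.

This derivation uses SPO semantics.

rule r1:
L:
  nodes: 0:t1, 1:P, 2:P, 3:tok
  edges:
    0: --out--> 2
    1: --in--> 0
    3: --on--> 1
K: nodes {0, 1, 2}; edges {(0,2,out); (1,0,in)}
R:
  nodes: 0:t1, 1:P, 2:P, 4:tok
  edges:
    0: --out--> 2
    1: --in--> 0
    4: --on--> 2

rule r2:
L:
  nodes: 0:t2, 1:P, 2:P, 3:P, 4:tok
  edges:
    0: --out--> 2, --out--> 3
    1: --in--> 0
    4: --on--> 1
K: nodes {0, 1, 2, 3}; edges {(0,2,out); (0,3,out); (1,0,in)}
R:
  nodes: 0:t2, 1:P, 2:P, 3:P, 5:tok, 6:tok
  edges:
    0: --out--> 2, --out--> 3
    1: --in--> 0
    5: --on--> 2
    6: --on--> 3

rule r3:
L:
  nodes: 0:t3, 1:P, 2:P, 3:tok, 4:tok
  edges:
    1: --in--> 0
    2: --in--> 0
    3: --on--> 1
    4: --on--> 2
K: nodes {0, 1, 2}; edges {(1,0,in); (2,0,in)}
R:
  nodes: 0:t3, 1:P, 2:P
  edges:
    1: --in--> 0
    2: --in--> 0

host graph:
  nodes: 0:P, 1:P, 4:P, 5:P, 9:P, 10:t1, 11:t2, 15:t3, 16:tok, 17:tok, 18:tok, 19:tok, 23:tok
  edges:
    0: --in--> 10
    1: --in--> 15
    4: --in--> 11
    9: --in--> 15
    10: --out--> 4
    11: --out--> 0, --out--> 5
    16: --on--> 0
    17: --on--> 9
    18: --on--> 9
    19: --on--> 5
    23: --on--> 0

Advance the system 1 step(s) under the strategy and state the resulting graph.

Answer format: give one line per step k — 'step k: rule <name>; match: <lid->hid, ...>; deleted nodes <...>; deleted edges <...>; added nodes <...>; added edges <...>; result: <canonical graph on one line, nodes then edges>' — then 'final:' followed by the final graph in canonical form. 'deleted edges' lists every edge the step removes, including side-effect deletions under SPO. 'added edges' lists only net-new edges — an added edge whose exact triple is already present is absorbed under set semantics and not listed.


step 1: rule r1; match: 0->10, 1->0, 2->4, 3->16; deleted nodes 16; deleted edges (16,0,on); added nodes 24; added edges (24,4,on); result: nodes: 0:P, 1:P, 4:P, 5:P, 9:P, 10:t1, 11:t2, 15:t3, 17:tok, 18:tok, 19:tok, 23:tok, 24:tok edges: (0,10,in); (1,15,in); (4,11,in); (9,15,in); (10,4,out); (11,0,out); (11,5,out); (17,9,on); (18,9,on); (19,5,on); (23,0,on); (24,4,on)
final:
nodes: 0:P, 1:P, 4:P, 5:P, 9:P, 10:t1, 11:t2, 15:t3, 17:tok, 18:tok, 19:tok, 23:tok, 24:tok
edges: (0,10,in); (1,15,in); (4,11,in); (9,15,in); (10,4,out); (11,0,out); (11,5,out); (17,9,on); (18,9,on); (19,5,on); (23,0,on); (24,4,on)


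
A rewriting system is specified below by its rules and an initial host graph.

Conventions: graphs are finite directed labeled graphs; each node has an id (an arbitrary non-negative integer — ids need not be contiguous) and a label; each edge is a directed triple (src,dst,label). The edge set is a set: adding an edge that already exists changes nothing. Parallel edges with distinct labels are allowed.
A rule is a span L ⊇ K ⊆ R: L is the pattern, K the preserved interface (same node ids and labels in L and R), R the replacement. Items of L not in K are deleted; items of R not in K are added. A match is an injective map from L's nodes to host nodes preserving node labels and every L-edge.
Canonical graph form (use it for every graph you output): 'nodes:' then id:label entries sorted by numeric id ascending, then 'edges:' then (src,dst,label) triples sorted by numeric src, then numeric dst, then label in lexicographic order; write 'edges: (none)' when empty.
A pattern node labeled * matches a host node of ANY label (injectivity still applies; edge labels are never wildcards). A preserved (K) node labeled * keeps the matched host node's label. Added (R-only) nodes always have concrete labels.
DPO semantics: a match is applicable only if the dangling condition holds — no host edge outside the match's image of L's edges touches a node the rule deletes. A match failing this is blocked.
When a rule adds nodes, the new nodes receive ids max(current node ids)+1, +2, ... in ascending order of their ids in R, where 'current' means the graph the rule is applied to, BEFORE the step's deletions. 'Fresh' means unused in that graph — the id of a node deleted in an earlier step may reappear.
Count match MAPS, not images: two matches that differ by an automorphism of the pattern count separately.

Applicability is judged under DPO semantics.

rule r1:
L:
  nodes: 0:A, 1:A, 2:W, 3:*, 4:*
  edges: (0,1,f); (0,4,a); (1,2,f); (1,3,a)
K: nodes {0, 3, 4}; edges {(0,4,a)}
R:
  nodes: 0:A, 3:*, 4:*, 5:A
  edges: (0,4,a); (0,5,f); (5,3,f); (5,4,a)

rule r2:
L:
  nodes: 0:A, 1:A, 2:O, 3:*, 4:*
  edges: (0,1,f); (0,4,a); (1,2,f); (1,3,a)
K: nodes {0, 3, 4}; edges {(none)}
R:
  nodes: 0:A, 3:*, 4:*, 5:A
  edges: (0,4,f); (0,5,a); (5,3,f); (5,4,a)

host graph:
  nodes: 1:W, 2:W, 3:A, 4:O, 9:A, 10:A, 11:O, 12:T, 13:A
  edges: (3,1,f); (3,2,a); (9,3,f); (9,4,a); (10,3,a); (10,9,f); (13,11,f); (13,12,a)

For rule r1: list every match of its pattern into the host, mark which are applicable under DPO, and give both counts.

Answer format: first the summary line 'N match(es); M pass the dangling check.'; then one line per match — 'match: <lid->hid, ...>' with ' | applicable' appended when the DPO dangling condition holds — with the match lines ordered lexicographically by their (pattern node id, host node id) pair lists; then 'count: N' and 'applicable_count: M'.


1 match(es); 0 pass the dangling check.
match: 0->9, 1->3, 2->1, 3->2, 4->4
count: 1
applicable_count: 0


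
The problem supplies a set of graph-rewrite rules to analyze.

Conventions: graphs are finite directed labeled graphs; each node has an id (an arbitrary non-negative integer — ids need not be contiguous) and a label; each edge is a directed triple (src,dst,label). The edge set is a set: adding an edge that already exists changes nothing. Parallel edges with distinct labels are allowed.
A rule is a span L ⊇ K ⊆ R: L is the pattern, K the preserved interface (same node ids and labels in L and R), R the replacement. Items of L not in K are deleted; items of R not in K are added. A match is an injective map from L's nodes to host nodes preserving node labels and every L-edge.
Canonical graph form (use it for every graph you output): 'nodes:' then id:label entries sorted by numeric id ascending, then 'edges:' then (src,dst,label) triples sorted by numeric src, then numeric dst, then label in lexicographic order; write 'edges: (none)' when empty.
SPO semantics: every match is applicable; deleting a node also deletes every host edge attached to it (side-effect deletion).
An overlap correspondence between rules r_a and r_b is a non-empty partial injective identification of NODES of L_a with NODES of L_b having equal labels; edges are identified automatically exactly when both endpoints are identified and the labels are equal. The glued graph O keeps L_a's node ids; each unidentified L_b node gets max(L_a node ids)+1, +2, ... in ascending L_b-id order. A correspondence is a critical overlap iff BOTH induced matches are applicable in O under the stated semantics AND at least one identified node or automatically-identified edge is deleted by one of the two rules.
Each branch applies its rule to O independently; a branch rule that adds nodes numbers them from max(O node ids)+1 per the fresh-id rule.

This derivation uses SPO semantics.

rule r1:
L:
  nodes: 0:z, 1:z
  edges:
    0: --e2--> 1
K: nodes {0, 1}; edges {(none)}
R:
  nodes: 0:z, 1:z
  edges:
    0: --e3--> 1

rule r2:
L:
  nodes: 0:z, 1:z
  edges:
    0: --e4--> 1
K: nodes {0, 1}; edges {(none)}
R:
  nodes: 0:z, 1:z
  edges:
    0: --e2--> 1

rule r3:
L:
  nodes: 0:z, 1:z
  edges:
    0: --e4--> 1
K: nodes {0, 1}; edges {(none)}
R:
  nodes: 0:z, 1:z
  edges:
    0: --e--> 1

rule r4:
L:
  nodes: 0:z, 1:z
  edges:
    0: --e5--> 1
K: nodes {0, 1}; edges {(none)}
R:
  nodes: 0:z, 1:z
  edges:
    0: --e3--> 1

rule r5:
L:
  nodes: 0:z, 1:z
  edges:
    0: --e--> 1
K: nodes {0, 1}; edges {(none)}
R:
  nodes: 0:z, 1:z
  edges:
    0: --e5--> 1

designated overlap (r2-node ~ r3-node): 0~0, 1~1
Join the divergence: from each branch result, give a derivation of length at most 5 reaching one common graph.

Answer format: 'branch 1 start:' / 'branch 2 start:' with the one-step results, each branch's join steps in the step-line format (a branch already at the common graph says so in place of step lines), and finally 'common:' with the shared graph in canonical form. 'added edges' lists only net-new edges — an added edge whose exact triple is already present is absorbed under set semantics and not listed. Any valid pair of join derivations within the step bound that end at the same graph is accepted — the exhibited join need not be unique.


branch 1 start:
nodes: 0:z, 1:z
edges: (0,1,e2)
branch 2 start:
nodes: 0:z, 1:z
edges: (0,1,e)
branch 1 step 1: rule r1; match: 0->0, 1->1; deleted nodes (none); deleted edges (0,1,e2); added nodes (none); added edges (0,1,e3); result: nodes: 0:z, 1:z edges: (0,1,e3)
branch 2 step 1: rule r5; match: 0->0, 1->1; deleted nodes (none); deleted edges (0,1,e); added nodes (none); added edges (0,1,e5); result: nodes: 0:z, 1:z edges: (0,1,e5)
branch 2 step 2: rule r4; match: 0->0, 1->1; deleted nodes (none); deleted edges (0,1,e5); added nodes (none); added edges (0,1,e3); result: nodes: 0:z, 1:z edges: (0,1,e3)
common:
nodes: 0:z, 1:z
edges: (0,1,e3)


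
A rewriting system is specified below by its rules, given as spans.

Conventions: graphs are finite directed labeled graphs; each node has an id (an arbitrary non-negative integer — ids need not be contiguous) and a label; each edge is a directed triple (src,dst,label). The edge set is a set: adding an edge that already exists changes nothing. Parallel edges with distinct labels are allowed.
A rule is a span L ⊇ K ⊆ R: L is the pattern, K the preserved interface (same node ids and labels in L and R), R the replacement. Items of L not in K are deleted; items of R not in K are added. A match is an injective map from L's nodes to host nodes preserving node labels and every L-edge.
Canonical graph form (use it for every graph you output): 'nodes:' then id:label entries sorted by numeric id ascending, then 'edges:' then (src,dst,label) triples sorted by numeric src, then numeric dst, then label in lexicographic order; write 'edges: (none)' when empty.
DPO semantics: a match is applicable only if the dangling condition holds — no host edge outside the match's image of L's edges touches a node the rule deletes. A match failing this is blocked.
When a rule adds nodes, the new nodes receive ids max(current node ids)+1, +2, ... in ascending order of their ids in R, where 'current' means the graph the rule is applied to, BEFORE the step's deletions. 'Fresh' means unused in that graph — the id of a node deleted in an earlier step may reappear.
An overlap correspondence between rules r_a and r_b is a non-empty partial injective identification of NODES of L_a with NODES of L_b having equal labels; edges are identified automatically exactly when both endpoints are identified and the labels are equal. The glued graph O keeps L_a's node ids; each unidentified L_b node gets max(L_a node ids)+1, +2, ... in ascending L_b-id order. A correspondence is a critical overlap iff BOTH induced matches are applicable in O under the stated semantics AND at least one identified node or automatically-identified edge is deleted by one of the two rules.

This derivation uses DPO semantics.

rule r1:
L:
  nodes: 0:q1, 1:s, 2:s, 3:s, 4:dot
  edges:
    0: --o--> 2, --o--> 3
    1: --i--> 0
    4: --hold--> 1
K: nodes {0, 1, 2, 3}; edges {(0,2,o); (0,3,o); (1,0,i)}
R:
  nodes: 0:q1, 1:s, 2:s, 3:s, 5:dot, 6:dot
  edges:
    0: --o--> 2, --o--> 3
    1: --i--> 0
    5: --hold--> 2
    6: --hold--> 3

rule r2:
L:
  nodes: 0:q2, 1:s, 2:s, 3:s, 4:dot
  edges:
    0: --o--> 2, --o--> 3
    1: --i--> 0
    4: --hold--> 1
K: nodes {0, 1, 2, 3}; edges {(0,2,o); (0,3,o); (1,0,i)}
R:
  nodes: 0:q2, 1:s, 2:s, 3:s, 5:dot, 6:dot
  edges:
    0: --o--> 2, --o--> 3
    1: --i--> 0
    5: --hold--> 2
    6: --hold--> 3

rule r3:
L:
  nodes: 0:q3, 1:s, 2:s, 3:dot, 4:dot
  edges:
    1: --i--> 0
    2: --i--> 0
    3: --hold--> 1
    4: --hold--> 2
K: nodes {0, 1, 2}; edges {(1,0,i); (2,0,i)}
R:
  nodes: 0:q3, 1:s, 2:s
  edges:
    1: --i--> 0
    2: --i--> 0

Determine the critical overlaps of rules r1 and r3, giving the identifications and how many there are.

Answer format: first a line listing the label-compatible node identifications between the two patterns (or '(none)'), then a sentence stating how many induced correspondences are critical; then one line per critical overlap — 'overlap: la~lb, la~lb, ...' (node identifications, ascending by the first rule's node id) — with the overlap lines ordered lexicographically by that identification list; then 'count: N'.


label-compatible node identifications between L(r1) and L(r3): 1~1, 1~2, 2~1, 2~2, 3~1, 3~2, 4~3, 4~4
6 of the induced correspondences are critical overlaps of r1 and r3.
overlap: 1~1, 2~2, 4~3
overlap: 1~1, 3~2, 4~3
overlap: 1~1, 4~3
overlap: 1~2, 2~1, 4~4
overlap: 1~2, 3~1, 4~4
overlap: 1~2, 4~4
count: 6


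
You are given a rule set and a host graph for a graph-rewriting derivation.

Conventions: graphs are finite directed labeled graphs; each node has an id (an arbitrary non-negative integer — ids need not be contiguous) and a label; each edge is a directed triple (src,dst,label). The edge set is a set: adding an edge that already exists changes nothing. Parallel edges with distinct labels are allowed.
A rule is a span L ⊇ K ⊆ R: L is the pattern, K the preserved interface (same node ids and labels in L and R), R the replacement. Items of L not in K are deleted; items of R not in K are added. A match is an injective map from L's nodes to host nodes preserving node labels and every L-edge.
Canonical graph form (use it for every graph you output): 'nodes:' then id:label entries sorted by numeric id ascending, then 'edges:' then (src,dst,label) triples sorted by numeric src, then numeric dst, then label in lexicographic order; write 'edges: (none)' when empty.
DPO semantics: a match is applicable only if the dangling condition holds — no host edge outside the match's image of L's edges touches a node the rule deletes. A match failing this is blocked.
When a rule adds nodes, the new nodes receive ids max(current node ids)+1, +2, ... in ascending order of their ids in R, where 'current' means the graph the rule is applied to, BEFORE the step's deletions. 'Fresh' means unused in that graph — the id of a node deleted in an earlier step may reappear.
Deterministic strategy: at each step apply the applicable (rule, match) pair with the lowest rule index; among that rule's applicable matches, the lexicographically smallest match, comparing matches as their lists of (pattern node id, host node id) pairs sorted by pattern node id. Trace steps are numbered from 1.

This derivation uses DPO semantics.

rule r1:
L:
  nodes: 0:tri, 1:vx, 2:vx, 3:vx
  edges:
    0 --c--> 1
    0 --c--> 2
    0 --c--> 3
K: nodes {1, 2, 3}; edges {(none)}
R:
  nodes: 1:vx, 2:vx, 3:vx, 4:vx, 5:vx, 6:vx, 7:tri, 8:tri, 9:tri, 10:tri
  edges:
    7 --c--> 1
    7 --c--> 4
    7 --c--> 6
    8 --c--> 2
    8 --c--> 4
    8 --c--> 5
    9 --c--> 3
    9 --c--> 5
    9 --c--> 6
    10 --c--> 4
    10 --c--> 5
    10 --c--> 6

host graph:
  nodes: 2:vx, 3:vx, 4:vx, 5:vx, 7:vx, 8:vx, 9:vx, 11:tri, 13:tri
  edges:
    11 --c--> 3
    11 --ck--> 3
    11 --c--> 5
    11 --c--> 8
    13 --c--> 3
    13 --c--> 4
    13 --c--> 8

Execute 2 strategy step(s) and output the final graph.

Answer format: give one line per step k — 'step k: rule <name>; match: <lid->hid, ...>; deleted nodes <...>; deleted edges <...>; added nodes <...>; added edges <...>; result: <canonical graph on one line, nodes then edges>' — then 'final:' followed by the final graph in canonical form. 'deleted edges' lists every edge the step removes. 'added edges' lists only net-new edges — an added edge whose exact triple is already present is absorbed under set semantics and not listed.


step 1: rule r1; match: 0->13, 1->3, 2->4, 3->8; deleted nodes 13; deleted edges (13,3,c); (13,4,c); (13,8,c); added nodes 14, 15, 16, 17, 18, 19, 20; added edges (17,3,c); (17,14,c); (17,16,c); (18,4,c); (18,14,c); (18,15,c); (19,8,c); (19,15,c); (19,16,c); (20,14,c); (20,15,c); (20,16,c); result: nodes: 2:vx, 3:vx, 4:vx, 5:vx, 7:vx, 8:vx, 9:vx, 11:tri, 14:vx, 15:vx, 16:vx, 17:tri, 18:tri, 19:tri, 20:tri edges: (11,3,c); (11,3,ck); (11,5,c); (11,8,c); (17,3,c); (17,14,c); (17,16,c); (18,4,c); (18,14,c); (18,15,c); (19,8,c); (19,15,c); (19,16,c); (20,14,c); (20,15,c); (20,16,c)
step 2: rule r1; match: 0->17, 1->3, 2->14, 3->16; deleted nodes 17; deleted edges (17,3,c); (17,14,c); (17,16,c); added nodes 21, 22, 23, 24, 25, 26, 27; added edges (24,3,c); (24,21,c); (24,23,c); (25,14,c); (25,21,c); (25,22,c); (26,16,c); (26,22,c); (26,23,c); (27,21,c); (27,22,c); (27,23,c); result: nodes: 2:vx, 3:vx, 4:vx, 5:vx, 7:vx, 8:vx, 9:vx, 11:tri, 14:vx, 15:vx, 16:vx, 18:tri, 19:tri, 20:tri, 21:vx, 22:vx, 23:vx, 24:tri, 25:tri, 26:tri, 27:tri edges: (11,3,c); (11,3,ck); (11,5,c); (11,8,c); (18,4,c); (18,14,c); (18,15,c); (19,8,c); (19,15,c); (19,16,c); (20,14,c); (20,15,c); (20,16,c); (24,3,c); (24,21,c); (24,23,c); (25,14,c); (25,21,c); (25,22,c); (26,16,c); (26,22,c); (26,23,c); (27,21,c); (27,22,c); (27,23,c)
final:
nodes: 2:vx, 3:vx, 4:vx, 5:vx, 7:vx, 8:vx, 9:vx, 11:tri, 14:vx, 15:vx, 16:vx, 18:tri, 19:tri, 20:tri, 21:vx, 22:vx, 23:vx, 24:tri, 25:tri, 26:tri, 27:tri
edges: (11,3,c); (11,3,ck); (11,5,c); (11,8,c); (18,4,c); (18,14,c); (18,15,c); (19,8,c); (19,15,c); (19,16,c); (20,14,c); (20,15,c); (20,16,c); (24,3,c); (24,21,c); (24,23,c); (25,14,c); (25,21,c); (25,22,c); (26,16,c); (26,22,c); (26,23,c); (27,21,c); (27,22,c); (27,23,c)


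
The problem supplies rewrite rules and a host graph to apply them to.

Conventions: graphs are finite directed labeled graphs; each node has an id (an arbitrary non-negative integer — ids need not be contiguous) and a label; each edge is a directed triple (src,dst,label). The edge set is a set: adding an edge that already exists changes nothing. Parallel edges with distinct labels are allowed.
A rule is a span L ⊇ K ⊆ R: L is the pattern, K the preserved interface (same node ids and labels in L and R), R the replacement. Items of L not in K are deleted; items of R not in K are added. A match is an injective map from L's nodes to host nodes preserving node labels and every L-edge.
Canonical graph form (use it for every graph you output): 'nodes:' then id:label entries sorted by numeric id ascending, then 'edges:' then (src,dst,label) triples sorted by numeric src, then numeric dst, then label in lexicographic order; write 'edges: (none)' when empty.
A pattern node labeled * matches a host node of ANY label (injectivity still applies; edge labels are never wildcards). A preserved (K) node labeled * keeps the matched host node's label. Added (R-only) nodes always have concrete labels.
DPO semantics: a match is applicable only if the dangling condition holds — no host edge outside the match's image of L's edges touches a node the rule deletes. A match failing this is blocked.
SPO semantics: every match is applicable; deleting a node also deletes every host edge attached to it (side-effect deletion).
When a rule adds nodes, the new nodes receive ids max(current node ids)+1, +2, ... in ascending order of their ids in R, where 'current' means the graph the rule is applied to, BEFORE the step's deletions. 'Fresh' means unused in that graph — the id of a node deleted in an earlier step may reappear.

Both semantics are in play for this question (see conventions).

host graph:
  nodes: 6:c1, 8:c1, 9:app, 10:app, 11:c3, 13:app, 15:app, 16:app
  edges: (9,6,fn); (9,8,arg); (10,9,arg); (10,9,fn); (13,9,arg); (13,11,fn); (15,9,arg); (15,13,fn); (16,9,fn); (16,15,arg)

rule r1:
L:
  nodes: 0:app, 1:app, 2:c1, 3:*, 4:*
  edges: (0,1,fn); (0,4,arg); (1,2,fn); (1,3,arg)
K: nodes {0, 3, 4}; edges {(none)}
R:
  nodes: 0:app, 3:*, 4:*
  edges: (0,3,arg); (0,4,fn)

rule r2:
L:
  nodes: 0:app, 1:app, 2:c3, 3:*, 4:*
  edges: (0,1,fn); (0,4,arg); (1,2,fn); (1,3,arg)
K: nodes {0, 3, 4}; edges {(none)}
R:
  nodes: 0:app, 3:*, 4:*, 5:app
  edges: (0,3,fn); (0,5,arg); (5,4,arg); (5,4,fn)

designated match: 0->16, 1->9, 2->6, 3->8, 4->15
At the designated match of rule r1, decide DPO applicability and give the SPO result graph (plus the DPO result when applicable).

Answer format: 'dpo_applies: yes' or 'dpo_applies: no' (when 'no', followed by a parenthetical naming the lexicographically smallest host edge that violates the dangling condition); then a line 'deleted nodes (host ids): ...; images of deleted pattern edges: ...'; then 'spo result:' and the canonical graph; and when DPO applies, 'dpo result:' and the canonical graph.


dpo_applies: no
(the rule deletes node 9, which keeps host edge (10,9,arg) outside the match image — the dangling condition fails, DPO blocks; SPO proceeds and side-deletes such edges)
deleted nodes (host ids): 6, 9; images of deleted pattern edges: (9,6,fn); (9,8,arg); (16,9,fn); (16,15,arg)
spo result:
nodes: 8:c1, 10:app, 11:c3, 13:app, 15:app, 16:app
edges: (13,11,fn); (15,13,fn); (16,8,arg); (16,15,fn)


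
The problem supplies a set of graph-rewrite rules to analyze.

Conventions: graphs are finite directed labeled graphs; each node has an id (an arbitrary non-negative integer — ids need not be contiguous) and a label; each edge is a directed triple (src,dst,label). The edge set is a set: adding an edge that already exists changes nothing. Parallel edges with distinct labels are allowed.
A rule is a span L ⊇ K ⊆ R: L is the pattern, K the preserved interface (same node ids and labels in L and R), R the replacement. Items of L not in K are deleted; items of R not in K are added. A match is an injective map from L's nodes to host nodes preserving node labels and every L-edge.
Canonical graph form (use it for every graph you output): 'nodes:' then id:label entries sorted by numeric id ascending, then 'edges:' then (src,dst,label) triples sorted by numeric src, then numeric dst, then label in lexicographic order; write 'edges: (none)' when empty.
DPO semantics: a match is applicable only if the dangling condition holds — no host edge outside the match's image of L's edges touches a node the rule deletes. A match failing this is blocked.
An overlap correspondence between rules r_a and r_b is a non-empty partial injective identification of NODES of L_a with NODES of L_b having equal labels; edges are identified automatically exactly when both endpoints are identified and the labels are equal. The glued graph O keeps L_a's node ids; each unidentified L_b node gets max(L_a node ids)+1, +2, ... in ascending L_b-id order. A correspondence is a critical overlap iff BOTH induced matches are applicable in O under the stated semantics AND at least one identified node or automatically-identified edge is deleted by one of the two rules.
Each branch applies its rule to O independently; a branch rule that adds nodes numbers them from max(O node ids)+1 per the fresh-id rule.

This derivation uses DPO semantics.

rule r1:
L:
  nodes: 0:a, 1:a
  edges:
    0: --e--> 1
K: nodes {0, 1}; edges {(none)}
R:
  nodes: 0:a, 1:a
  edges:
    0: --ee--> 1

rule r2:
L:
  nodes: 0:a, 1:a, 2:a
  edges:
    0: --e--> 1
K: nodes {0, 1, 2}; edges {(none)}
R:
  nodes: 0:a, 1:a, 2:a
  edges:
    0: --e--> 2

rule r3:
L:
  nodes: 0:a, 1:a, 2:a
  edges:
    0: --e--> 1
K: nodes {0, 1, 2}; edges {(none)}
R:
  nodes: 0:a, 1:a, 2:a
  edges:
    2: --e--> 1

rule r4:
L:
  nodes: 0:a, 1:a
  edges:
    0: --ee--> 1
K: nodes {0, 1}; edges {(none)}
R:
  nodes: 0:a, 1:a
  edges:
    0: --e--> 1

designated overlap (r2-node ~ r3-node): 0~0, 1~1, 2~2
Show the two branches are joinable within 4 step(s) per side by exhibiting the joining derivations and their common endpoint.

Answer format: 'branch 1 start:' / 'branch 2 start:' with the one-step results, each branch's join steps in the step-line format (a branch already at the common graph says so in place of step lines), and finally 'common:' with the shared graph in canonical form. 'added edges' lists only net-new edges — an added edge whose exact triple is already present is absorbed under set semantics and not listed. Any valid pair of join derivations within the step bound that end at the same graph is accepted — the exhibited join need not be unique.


branch 1 start:
nodes: 0:a, 1:a, 2:a
edges: (0,2,e)
branch 2 start:
nodes: 0:a, 1:a, 2:a
edges: (2,1,e)
branch 1 step 1: rule r2; match: 0->0, 1->2, 2->1; deleted nodes (none); deleted edges (0,2,e); added nodes (none); added edges (0,1,e); result: nodes: 0:a, 1:a, 2:a edges: (0,1,e)
branch 2 step 1: rule r3; match: 0->2, 1->1, 2->0; deleted nodes (none); deleted edges (2,1,e); added nodes (none); added edges (0,1,e); result: nodes: 0:a, 1:a, 2:a edges: (0,1,e)
common:
nodes: 0:a, 1:a, 2:a
edges: (0,1,e)


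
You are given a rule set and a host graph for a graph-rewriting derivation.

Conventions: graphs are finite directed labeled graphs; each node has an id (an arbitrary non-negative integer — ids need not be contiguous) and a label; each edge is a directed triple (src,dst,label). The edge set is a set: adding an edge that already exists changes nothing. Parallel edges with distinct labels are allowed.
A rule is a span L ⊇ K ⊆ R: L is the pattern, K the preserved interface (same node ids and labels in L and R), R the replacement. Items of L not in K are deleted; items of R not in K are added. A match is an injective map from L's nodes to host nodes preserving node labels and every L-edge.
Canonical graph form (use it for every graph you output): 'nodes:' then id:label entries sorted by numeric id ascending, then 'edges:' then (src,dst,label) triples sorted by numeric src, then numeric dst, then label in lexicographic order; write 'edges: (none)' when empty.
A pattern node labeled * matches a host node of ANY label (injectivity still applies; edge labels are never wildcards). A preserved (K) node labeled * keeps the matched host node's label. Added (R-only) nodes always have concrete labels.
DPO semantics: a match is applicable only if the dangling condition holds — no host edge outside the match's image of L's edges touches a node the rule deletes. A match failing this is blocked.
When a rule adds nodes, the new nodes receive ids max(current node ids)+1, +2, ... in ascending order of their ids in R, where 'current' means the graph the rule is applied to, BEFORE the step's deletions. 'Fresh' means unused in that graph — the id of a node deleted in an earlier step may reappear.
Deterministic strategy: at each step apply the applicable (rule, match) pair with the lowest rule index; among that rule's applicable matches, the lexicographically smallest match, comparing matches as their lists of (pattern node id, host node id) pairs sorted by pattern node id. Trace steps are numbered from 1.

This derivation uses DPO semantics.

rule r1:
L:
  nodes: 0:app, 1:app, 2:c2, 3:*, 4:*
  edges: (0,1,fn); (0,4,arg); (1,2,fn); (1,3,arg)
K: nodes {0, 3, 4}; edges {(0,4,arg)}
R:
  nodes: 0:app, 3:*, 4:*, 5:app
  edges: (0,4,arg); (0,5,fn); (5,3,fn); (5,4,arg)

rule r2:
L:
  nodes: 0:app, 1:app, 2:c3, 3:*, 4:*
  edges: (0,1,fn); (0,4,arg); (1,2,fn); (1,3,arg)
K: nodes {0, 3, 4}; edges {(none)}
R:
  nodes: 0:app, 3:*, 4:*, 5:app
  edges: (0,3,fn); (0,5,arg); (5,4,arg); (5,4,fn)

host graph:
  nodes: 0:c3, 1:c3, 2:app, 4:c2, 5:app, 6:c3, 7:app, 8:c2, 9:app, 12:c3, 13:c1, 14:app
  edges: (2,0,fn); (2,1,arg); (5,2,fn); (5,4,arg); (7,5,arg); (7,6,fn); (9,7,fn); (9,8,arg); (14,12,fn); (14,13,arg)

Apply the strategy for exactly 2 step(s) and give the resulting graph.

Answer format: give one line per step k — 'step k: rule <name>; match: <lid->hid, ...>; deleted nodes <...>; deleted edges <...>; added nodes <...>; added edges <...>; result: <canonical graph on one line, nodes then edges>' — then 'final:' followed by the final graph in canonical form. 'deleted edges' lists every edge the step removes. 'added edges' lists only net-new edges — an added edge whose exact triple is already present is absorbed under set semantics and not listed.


step 1: rule r2; match: 0->5, 1->2, 2->0, 3->1, 4->4; deleted nodes 0, 2; deleted edges (2,0,fn); (2,1,arg); (5,2,fn); (5,4,arg); added nodes 15; added edges (5,1,fn); (5,15,arg); (15,4,arg); (15,4,fn); result: nodes: 1:c3, 4:c2, 5:app, 6:c3, 7:app, 8:c2, 9:app, 12:c3, 13:c1, 14:app, 15:app edges: (5,1,fn); (5,15,arg); (7,5,arg); (7,6,fn); (9,7,fn); (9,8,arg); (14,12,fn); (14,13,arg); (15,4,arg); (15,4,fn)
step 2: rule r2; match: 0->9, 1->7, 2->6, 3->5, 4->8; deleted nodes 6, 7; deleted edges (7,5,arg); (7,6,fn); (9,7,fn); (9,8,arg); added nodes 16; added edges (9,5,fn); (9,16,arg); (16,8,arg); (16,8,fn); result: nodes: 1:c3, 4:c2, 5:app, 8:c2, 9:app, 12:c3, 13:c1, 14:app, 15:app, 16:app edges: (5,1,fn); (5,15,arg); (9,5,fn); (9,16,arg); (14,12,fn); (14,13,arg); (15,4,arg); (15,4,fn); (16,8,arg); (16,8,fn)
final:
nodes: 1:c3, 4:c2, 5:app, 8:c2, 9:app, 12:c3, 13:c1, 14:app, 15:app, 16:app
edges: (5,1,fn); (5,15,arg); (9,5,fn); (9,16,arg); (14,12,fn); (14,13,arg); (15,4,arg); (15,4,fn); (16,8,arg); (16,8,fn)


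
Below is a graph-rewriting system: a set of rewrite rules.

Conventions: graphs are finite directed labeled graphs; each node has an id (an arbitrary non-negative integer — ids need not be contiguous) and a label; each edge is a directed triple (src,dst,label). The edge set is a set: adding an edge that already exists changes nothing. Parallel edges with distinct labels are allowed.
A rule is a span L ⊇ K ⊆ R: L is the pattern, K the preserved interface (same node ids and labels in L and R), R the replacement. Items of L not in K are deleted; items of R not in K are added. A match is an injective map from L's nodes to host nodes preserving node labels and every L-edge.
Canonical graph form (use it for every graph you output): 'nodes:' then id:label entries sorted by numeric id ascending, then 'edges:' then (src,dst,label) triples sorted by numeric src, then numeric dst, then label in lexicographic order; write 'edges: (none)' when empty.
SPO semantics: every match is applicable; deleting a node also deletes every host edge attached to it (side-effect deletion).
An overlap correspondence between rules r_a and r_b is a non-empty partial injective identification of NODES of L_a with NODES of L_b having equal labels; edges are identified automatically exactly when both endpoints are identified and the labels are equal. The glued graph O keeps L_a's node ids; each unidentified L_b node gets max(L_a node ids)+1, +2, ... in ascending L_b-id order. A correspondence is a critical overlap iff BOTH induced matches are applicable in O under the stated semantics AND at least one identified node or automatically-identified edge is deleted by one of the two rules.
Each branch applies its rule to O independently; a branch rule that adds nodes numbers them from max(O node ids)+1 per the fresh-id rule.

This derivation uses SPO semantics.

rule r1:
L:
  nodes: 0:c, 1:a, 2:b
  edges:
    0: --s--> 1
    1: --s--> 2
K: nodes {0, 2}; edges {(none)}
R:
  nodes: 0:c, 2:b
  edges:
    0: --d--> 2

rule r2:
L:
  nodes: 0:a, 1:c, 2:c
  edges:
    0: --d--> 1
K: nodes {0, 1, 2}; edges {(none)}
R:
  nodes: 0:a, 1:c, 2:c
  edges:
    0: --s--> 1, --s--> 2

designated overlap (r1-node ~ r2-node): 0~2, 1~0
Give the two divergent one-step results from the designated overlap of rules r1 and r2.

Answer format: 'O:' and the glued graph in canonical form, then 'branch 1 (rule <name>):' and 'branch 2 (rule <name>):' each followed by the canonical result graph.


O:
nodes: 0:c, 1:a, 2:b, 3:c
edges: (0,1,s); (1,2,s); (1,3,d)
branch 1 (rule r1):
nodes: 0:c, 2:b, 3:c
edges: (0,2,d)
branch 2 (rule r2):
nodes: 0:c, 1:a, 2:b, 3:c
edges: (0,1,s); (1,0,s); (1,2,s); (1,3,s)


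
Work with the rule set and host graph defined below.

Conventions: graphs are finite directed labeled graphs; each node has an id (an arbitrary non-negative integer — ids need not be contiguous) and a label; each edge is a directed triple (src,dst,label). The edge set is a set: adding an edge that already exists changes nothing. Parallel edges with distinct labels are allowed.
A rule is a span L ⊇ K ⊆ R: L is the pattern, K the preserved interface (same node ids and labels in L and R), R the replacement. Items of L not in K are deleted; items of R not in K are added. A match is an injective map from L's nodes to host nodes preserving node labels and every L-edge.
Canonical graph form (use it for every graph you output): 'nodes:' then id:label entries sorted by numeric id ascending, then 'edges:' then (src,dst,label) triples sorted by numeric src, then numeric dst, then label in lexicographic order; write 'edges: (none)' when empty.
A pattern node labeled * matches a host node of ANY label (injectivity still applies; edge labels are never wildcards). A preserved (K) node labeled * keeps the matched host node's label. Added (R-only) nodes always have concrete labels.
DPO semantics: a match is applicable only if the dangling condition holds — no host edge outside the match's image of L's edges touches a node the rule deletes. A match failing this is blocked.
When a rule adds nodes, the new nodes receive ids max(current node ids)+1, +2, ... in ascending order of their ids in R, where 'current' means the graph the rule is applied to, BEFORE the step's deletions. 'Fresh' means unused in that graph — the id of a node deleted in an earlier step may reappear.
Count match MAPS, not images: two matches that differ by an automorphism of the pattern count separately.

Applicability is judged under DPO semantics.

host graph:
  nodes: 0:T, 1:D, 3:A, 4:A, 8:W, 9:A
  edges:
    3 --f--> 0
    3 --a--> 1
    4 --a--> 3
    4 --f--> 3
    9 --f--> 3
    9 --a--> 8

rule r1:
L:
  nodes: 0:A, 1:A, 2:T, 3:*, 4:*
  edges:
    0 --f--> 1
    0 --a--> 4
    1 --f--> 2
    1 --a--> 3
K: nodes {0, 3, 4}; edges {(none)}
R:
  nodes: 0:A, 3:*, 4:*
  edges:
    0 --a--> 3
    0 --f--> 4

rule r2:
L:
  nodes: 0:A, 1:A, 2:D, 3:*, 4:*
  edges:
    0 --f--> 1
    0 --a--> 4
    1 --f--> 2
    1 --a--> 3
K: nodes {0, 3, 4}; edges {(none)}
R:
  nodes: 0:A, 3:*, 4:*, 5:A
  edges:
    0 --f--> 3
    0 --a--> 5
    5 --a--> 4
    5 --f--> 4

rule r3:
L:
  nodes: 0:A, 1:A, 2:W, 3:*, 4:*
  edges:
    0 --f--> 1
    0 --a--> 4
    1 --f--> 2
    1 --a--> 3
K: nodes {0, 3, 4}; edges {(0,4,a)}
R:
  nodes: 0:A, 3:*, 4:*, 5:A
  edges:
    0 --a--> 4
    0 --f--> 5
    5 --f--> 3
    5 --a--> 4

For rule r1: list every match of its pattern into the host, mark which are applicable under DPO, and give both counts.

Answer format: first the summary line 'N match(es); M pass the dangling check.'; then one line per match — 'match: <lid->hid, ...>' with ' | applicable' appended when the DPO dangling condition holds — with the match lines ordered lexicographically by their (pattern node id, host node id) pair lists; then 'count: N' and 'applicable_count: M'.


1 match(es); 0 pass the dangling check.
match: 0->9, 1->3, 2->0, 3->1, 4->8
count: 1
applicable_count: 0


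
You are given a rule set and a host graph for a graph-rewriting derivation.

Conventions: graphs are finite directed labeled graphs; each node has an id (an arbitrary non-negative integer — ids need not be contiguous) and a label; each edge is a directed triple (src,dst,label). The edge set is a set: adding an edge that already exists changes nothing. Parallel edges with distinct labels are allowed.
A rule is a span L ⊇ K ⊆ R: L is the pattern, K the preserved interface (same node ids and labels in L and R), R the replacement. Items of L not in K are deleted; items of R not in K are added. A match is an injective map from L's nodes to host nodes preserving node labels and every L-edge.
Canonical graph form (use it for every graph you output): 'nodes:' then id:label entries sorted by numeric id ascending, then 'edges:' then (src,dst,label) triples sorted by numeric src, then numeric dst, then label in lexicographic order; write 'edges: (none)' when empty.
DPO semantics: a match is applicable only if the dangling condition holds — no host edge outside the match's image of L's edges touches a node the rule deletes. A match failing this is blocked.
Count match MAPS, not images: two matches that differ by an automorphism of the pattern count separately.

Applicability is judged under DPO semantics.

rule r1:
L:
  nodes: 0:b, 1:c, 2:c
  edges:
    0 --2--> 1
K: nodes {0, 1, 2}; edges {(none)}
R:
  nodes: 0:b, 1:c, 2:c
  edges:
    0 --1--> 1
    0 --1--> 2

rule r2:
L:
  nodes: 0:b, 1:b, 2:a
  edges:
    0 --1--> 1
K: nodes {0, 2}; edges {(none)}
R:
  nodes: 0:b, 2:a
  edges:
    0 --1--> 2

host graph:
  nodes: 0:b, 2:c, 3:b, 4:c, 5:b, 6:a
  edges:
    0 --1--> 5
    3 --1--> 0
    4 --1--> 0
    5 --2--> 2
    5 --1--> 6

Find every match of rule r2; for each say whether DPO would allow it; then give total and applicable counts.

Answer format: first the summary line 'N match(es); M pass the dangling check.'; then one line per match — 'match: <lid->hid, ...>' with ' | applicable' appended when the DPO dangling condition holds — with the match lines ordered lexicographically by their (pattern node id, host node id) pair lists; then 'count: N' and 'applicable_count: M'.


2 match(es); 0 pass the dangling check.
match: 0->0, 1->5, 2->6
match: 0->3, 1->0, 2->6
count: 2
applicable_count: 0


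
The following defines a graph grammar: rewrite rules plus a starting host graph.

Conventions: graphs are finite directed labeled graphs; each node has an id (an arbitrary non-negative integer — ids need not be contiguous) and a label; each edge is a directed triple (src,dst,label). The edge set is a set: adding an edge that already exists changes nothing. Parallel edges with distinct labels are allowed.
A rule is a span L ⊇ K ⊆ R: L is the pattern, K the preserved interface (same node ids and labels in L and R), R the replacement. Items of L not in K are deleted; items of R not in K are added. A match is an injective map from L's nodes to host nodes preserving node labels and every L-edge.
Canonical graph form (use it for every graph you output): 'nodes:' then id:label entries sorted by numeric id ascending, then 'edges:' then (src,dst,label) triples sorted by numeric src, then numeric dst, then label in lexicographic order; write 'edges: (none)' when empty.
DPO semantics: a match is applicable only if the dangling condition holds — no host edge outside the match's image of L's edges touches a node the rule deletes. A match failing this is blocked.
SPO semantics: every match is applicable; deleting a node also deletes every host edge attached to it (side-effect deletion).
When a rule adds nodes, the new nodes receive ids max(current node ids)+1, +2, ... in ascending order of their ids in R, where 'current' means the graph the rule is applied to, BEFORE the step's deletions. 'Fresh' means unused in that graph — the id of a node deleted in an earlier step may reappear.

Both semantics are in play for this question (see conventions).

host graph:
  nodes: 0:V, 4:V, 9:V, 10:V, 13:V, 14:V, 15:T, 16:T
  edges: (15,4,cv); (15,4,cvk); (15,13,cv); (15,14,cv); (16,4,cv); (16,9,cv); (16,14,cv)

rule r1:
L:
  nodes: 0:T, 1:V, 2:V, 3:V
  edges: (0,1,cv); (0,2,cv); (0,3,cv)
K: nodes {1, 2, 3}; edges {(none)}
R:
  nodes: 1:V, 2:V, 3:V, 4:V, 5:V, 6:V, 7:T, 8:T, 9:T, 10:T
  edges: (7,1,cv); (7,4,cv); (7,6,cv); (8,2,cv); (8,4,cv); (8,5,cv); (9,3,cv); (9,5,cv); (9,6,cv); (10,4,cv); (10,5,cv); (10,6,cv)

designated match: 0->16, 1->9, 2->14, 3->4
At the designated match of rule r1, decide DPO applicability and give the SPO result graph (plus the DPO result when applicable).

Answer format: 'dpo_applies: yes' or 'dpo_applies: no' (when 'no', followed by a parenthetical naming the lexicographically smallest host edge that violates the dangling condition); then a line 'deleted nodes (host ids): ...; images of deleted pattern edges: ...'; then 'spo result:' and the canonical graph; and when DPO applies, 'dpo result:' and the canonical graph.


dpo_applies: yes
deleted nodes (host ids): 16; images of deleted pattern edges: (16,4,cv); (16,9,cv); (16,14,cv)
spo result:
nodes: 0:V, 4:V, 9:V, 10:V, 13:V, 14:V, 15:T, 17:V, 18:V, 19:V, 20:T, 21:T, 22:T, 23:T
edges: (15,4,cv); (15,4,cvk); (15,13,cv); (15,14,cv); (20,9,cv); (20,17,cv); (20,19,cv); (21,14,cv); (21,17,cv); (21,18,cv); (22,4,cv); (22,18,cv); (22,19,cv); (23,17,cv); (23,18,cv); (23,19,cv)
dpo result:
nodes: 0:V, 4:V, 9:V, 10:V, 13:V, 14:V, 15:T, 17:V, 18:V, 19:V, 20:T, 21:T, 22:T, 23:T
edges: (15,4,cv); (15,4,cvk); (15,13,cv); (15,14,cv); (20,9,cv); (20,17,cv); (20,19,cv); (21,14,cv); (21,17,cv); (21,18,cv); (22,4,cv); (22,18,cv); (22,19,cv); (23,17,cv); (23,18,cv); (23,19,cv)
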